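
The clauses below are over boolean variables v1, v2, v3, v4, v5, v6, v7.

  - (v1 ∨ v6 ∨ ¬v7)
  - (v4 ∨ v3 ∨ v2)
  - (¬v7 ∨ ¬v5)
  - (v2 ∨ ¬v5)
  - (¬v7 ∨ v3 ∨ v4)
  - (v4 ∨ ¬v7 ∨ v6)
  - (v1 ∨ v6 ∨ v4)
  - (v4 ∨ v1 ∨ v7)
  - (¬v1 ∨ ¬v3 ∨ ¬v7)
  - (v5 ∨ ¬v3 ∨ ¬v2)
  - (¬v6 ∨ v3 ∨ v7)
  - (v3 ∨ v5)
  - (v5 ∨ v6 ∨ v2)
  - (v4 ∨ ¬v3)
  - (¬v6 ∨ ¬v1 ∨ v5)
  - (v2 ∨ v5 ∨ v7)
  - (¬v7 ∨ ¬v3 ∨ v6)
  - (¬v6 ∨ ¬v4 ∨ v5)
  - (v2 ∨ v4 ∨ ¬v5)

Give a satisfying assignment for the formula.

v1=T, v2=T, v3=F, v4=T, v5=T, v6=F, v7=F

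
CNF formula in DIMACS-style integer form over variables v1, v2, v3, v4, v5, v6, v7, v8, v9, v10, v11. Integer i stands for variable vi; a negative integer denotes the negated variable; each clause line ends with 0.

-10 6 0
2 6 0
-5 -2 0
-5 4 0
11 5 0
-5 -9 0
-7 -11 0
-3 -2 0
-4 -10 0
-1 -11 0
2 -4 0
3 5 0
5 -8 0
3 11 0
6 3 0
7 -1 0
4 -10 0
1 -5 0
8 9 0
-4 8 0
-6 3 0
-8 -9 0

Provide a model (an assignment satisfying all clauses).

Pure literal: v10 appears only negated; assign v10 = False.
Try v1 = False.
  then v5 is forced to False.
  then v11 is forced to True.
  then v7 is forced to False.
  then v3 is forced to True.
  then v2 is forced to False.
  then v6 is forced to True.
  then v4 is forced to False.
  then v8 is forced to False.
  then v9 is forced to True.

v1 = F, v2 = F, v3 = T, v4 = F, v5 = F, v6 = T, v7 = F, v8 = F, v9 = T, v10 = F, v11 = T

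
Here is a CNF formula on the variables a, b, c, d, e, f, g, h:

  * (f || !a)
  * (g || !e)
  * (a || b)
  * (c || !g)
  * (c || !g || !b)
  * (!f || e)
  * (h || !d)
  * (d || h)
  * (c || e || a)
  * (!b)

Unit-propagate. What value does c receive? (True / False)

True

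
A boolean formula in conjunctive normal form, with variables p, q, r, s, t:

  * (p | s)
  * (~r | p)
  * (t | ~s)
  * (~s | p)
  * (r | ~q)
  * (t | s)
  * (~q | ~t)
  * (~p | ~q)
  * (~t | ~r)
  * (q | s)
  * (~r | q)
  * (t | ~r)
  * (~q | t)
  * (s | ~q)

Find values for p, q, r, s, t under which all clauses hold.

Try p = True.
  then q is forced to False.
  then s is forced to True.
  then t is forced to True.
  then r is forced to False.
Check each clause:
  1. (s | p) — p is true.
  2. (~r | p) — p is true.
  3. (t | ~s) — t is true.
  4. (p | ~s) — p is true.
  5. (r | ~q) — ~q is true.
  6. (s | t) — s is true.
  7. (~q | ~t) — ~q is true.
  8. (~q | ~p) — ~q is true.
  9. (~r | ~t) — ~r is true.
  10. (q | s) — s is true.
  11. (q | ~r) — ~r is true.
  12. (~r | t) — t is true.
  13. (t | ~q) — t is true.
  14. (~q | s) — s is true.

p = T  q = F  r = F  s = T  t = T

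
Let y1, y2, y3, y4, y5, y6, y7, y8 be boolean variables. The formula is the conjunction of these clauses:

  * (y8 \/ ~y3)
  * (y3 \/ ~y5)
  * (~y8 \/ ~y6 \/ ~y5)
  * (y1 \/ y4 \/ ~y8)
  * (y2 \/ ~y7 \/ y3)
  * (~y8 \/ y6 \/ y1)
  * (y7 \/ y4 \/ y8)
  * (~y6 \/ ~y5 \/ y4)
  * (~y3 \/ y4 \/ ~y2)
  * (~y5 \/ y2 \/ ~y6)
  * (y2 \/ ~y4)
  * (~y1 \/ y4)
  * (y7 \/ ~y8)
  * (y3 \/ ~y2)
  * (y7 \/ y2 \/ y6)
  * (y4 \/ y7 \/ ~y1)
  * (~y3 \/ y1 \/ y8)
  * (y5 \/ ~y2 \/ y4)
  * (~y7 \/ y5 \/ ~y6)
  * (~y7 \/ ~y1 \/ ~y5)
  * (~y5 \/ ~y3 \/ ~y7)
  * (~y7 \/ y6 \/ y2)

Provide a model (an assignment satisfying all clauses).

y1=1, y2=1, y3=1, y4=1, y5=0, y6=0, y7=1, y8=1

Branch on y1: take y1 = True.
  then y4 is forced to True.
  then y2 is forced to True.
  then y3 is forced to True.
  then y8 is forced to True.
  then y7 is forced to True.
  then y5 is forced to False.
  then y6 is forced to False.
Check each clause:
  1. (y8 \/ ~y3) — y8 is true.
  2. (~y5 \/ y3) — y3 is true.
  3. (~y5 \/ ~y6 \/ ~y8) — ~y6 is true.
  4. (y4 \/ y1 \/ ~y8) — y1 is true.
  5. (y3 \/ y2 \/ ~y7) — y2 is true.
  6. (~y8 \/ y6 \/ y1) — y1 is true.
  7. (y4 \/ y7 \/ y8) — y8 is true.
  8. (~y5 \/ ~y6 \/ y4) — ~y6 is true.
  9. (y4 \/ ~y2 \/ ~y3) — y4 is true.
  10. (~y6 \/ y2 \/ ~y5) — y2 is true.
  11. (~y4 \/ y2) — y2 is true.
  12. (~y1 \/ y4) — y4 is true.
  13. (~y8 \/ y7) — y7 is true.
  14. (~y2 \/ y3) — y3 is true.
  15. (y6 \/ y2 \/ y7) — y2 is true.
  16. (y7 \/ ~y1 \/ y4) — y4 is true.
  17. (y8 \/ ~y3 \/ y1) — y8 is true.
  18. (~y2 \/ y4 \/ y5) — y4 is true.
  19. (~y6 \/ ~y7 \/ y5) — ~y6 is true.
  20. (~y1 \/ ~y5 \/ ~y7) — ~y5 is true.
  21. (~y7 \/ ~y5 \/ ~y3) — ~y5 is true.
  22. (y2 \/ y6 \/ ~y7) — y2 is true.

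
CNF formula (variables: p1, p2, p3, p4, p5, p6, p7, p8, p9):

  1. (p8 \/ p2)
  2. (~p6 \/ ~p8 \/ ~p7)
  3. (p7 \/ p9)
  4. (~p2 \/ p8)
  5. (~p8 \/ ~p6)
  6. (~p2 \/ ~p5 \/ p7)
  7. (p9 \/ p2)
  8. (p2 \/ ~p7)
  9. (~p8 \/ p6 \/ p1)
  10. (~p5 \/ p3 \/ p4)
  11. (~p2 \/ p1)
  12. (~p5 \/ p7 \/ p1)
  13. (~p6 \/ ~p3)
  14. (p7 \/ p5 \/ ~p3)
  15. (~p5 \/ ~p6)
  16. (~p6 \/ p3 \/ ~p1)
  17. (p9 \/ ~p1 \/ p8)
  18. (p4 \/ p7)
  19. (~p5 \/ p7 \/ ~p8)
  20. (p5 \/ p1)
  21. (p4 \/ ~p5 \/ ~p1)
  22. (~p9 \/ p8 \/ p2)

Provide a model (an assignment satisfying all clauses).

p1=True, p2=True, p3=False, p4=True, p5=True, p6=False, p7=True, p8=True, p9=True

Check each clause:
  1. (p8 \/ p2) — p8 is true.
  2. (~p7 \/ ~p6 \/ ~p8) — ~p6 is true.
  3. (p9 \/ p7) — p9 is true.
  4. (~p2 \/ p8) — p8 is true.
  5. (~p6 \/ ~p8) — ~p6 is true.
  6. (~p5 \/ ~p2 \/ p7) — p7 is true.
  7. (p2 \/ p9) — p9 is true.
  8. (p2 \/ ~p7) — p2 is true.
  9. (p6 \/ ~p8 \/ p1) — p1 is true.
  10. (~p5 \/ p4 \/ p3) — p4 is true.
  11. (~p2 \/ p1) — p1 is true.
  12. (p7 \/ ~p5 \/ p1) — p1 is true.
  13. (~p6 \/ ~p3) — ~p6 is true.
  14. (p5 \/ p7 \/ ~p3) — p5 is true.
  15. (~p5 \/ ~p6) — ~p6 is true.
  16. (~p1 \/ p3 \/ ~p6) — ~p6 is true.
  17. (p9 \/ ~p1 \/ p8) — p8 is true.
  18. (p7 \/ p4) — p4 is true.
  19. (~p5 \/ ~p8 \/ p7) — p7 is true.
  20. (p5 \/ p1) — p1 is true.
  21. (~p5 \/ ~p1 \/ p4) — p4 is true.
  22. (p8 \/ p2 \/ ~p9) — p8 is true.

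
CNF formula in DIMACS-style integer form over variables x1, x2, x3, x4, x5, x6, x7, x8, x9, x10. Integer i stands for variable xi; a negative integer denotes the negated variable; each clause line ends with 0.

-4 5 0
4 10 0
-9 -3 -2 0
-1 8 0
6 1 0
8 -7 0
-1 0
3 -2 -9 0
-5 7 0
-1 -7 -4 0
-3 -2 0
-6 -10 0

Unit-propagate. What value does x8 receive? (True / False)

True

(~x1) is a unit clause: x1 = False.
(x1 | x6): since x1 = False, the clause reduces to (x6). x6 = True.
In (~x10 | ~x6), ~x6 is now false; ~x10 must hold, so x10 = False.
In (x10 | x4), x10 is now false; x4 must hold, so x4 = True.
(x5 | ~x4) with x4 = True leaves only x5, so x5 = True.
(~x5 | x7) with x5 = True leaves only x7, so x7 = True.
(x8 | ~x7) with x7 = True leaves only x8, so x8 = True.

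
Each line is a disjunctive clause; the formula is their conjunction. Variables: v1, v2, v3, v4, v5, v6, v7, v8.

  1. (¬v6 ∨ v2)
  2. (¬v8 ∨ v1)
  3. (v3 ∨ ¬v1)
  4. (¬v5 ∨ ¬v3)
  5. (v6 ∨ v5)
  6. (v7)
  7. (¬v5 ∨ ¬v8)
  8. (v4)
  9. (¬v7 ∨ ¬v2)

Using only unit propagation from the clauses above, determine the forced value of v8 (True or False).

(v7) is a unit clause: v7 = True.
(v4) is a unit clause: v4 = True.
(¬v2 ∨ ¬v7): since v7 = True, the clause reduces to (¬v2). v2 = False.
(v2 ∨ ¬v6): since v2 = False, the clause reduces to (¬v6). v6 = False.
(v5 ∨ v6): since v6 = False, the clause reduces to (v5). v5 = True.
In (¬v5 ∨ ¬v3), ¬v5 is now false; ¬v3 must hold, so v3 = False.
(¬v1 ∨ v3) with v3 = False leaves only ¬v1, so v1 = False.
(v1 ∨ ¬v8): since v1 = False, the clause reduces to (¬v8). v8 = False.

False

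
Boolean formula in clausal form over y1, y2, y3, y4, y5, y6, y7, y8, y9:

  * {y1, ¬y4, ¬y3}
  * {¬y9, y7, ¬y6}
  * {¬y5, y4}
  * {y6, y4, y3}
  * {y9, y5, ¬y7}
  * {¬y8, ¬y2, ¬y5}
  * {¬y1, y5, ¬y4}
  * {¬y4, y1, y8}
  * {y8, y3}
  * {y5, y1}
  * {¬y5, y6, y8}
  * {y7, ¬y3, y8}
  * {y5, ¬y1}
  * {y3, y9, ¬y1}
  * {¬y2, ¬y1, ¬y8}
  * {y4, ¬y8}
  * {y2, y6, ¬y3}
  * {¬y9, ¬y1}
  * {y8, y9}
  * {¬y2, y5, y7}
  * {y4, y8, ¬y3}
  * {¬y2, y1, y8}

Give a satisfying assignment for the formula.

y1=F, y2=F, y3=F, y4=T, y5=T, y6=T, y7=T, y8=T, y9=T

Branch on y1: take y1 = False.
  then y5 is forced to True.
  then y4 is forced to True.
  then y3 is forced to False.
  then y8 is forced to True.
  then y2 is forced to False.
The remaining clauses are satisfied by y6 = True, y7 = True, y9 = True.
Check each clause:
  1. {y1, ¬y3, ¬y4} — ¬y3 is true.
  2. {¬y9, y7, ¬y6} — y7 is true.
  3. {y4, ¬y5} — y4 is true.
  4. {y3, y6, y4} — y4 is true.
  5. {y5, ¬y7, y9} — y9 is true.
  6. {¬y8, ¬y5, ¬y2} — ¬y2 is true.
  7. {y5, ¬y1, ¬y4} — y5 is true.
  8. {y1, ¬y4, y8} — y8 is true.
  9. {y3, y8} — y8 is true.
  10. {y5, y1} — y5 is true.
  11. {¬y5, y8, y6} — y8 is true.
  12. {y8, ¬y3, y7} — y8 is true.
  13. {y5, ¬y1} — y5 is true.
  14. {y3, ¬y1, y9} — y9 is true.
  15. {¬y2, ¬y1, ¬y8} — ¬y1 is true.
  16. {¬y8, y4} — y4 is true.
  17. {¬y3, y6, y2} — ¬y3 is true.
  18. {¬y1, ¬y9} — ¬y1 is true.
  19. {y8, y9} — y8 is true.
  20. {y7, y5, ¬y2} — y5 is true.
  21. {y4, y8, ¬y3} — y8 is true.
  22. {y8, ¬y2, y1} — y8 is true.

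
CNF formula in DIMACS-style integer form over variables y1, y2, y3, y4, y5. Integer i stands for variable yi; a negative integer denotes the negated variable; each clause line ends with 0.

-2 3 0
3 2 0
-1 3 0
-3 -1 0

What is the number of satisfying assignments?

8

The models are:
  y1=0 y2=0 y3=1 y4=0 y5=0
  y1=0 y2=0 y3=1 y4=0 y5=1
  y1=0 y2=0 y3=1 y4=1 y5=0
  y1=0 y2=0 y3=1 y4=1 y5=1
  y1=0 y2=1 y3=1 y4=0 y5=0
  y1=0 y2=1 y3=1 y4=0 y5=1
  y1=0 y2=1 y3=1 y4=1 y5=0
  y1=0 y2=1 y3=1 y4=1 y5=1
That's 8 in total.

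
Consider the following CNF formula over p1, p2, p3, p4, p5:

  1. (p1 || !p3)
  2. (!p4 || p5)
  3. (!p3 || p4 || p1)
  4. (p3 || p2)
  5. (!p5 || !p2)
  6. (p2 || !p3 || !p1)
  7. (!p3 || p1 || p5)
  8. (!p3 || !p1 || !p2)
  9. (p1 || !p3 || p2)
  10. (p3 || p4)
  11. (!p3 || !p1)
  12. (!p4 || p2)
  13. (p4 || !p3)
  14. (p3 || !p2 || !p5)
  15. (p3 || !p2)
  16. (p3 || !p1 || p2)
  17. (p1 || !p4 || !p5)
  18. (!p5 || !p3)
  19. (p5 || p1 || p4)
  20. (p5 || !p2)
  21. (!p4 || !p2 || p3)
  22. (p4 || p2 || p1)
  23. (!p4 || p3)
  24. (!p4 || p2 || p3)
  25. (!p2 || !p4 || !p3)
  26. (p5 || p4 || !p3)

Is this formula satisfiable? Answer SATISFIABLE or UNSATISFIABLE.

UNSATISFIABLE

p3 = True:
  propagation gives p1=True; an empty clause results — contradiction.
p3 = False:
  propagation gives p2=True; an empty clause results — contradiction.
Every branch closes, so no satisfying assignment exists.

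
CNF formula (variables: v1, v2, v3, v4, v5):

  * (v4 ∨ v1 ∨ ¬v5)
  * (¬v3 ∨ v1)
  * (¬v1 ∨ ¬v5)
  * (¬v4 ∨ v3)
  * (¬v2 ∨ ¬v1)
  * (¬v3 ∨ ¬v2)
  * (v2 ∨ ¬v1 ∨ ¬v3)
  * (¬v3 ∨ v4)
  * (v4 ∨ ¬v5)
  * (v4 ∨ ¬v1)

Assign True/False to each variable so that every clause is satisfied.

v1 = F, v2 = T, v3 = F, v4 = F, v5 = F

Pure literal: v5 appears only negated; assign v5 = False.
Try v1 = False.
  then v3 is forced to False.
  then v4 is forced to False.
v2 is now unconstrained; take v2 = True.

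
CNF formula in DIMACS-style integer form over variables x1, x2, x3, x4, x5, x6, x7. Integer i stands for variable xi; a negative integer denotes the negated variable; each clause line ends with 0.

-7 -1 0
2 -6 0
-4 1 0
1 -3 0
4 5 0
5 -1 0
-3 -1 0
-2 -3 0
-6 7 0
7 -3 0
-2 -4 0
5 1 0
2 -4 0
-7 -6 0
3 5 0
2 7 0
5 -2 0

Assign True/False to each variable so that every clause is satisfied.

x1=False, x2=False, x3=False, x4=False, x5=True, x6=False, x7=True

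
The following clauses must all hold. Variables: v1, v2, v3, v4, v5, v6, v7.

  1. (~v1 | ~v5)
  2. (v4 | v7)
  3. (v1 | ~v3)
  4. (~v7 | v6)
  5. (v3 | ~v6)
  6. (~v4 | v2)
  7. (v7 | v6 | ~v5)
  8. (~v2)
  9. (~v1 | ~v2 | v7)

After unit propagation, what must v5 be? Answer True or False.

False

Unit clause (~v2) sets v2 = False.
(~v4 | v2) with v2 = False leaves only ~v4, so v4 = False.
From (v4 | v7) and v4 = False: v7 = True.
From (v6 | ~v7) and v7 = True: v6 = True.
In (~v6 | v3), ~v6 is now false; v3 must hold, so v3 = True.
(v1 | ~v3) with v3 = True leaves only v1, so v1 = True.
In (~v5 | ~v1), ~v1 is now false; ~v5 must hold, so v5 = False.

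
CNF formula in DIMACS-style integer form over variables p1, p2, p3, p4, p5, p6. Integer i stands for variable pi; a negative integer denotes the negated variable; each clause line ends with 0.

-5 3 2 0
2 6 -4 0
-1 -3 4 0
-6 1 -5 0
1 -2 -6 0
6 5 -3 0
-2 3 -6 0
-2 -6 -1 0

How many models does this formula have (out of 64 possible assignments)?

Case analysis on p6 and p2:
  p6=T, p2=T: a clause becomes empty — 0.
  p6=T, p2=F: 8 of the 16 assignments to (p1,p3,p4,p5) work.
  p6=F, p2=T: 11 of the 16 assignments to (p1,p3,p4,p5) work.
  p6=F, p2=F: remaining (p1,p3,p4,p5) ∈ {(F,F,F,F); (F,T,F,T); (T,F,F,F)} — 3.
Total: 0 + 8 + 11 + 3 = 22.

22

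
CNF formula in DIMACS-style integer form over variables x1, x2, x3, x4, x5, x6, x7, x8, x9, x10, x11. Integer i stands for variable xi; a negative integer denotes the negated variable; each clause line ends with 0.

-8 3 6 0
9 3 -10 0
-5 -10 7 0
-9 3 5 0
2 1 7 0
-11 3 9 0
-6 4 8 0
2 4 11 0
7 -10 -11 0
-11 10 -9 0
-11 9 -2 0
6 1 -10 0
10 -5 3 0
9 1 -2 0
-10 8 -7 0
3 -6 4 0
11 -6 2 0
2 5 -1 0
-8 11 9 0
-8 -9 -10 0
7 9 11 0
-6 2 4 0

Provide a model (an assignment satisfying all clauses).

x1=T  x2=T  x3=T  x4=T  x5=T  x6=T  x7=F  x8=F  x9=T  x10=F  x11=F

Check each clause:
  1. {x6, ¬x8, x3} — ¬x8 is true.
  2. {x3, x9, ¬x10} — x9 is true.
  3. {x7, ¬x10, ¬x5} — ¬x10 is true.
  4. {x3, x5, ¬x9} — x3 is true.
  5. {x2, x1, x7} — x1 is true.
  6. {x9, x3, ¬x11} — x9 is true.
  7. {¬x6, x8, x4} — x4 is true.
  8. {x4, x2, x11} — x2 is true.
  9. {¬x11, x7, ¬x10} — ¬x11 is true.
  10. {¬x11, x10, ¬x9} — ¬x11 is true.
  11. {¬x11, ¬x2, x9} — x9 is true.
  12. {¬x10, x1, x6} — x1 is true.
  13. {¬x5, x10, x3} — x3 is true.
  14. {x9, ¬x2, x1} — x1 is true.
  15. {¬x7, ¬x10, x8} — ¬x7 is true.
  16. {x4, ¬x6, x3} — x3 is true.
  17. {x2, x11, ¬x6} — x2 is true.
  18. {¬x1, x5, x2} — x2 is true.
  19. {x9, ¬x8, x11} — ¬x8 is true.
  20. {¬x8, ¬x9, ¬x10} — ¬x8 is true.
  21. {x9, x11, x7} — x9 is true.
  22. {x2, x4, ¬x6} — x2 is true.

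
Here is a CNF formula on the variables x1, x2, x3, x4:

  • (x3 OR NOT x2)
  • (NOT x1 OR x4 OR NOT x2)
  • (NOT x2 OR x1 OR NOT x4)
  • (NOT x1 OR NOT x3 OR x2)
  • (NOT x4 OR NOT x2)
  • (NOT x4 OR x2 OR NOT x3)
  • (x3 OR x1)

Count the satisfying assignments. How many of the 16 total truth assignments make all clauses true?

The models are:
  x1=F x2=F x3=T x4=F
  x1=F x2=T x3=T x4=F
  x1=T x2=F x3=F x4=F
  x1=T x2=F x3=F x4=T
That's 4 in total.

4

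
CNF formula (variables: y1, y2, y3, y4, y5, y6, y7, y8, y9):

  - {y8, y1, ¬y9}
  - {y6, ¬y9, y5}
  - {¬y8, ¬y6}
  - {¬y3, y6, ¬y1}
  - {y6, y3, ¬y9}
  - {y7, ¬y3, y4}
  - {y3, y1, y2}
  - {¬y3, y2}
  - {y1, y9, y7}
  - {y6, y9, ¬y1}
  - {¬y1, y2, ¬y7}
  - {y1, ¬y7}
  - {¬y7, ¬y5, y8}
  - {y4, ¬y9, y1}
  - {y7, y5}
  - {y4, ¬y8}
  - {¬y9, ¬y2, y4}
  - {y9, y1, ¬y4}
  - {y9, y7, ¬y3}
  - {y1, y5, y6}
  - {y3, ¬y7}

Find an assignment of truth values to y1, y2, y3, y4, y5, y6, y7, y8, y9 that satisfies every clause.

y1=True, y2=False, y3=False, y4=True, y5=True, y6=True, y7=False, y8=False, y9=False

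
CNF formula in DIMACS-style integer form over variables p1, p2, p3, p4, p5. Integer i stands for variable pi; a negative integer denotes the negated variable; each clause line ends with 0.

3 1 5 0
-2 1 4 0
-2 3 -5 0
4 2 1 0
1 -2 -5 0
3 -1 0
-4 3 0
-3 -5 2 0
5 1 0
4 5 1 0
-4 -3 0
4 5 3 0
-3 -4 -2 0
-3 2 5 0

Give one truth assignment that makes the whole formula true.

Branch on p1: take p1 = True.
  then p3 is forced to True.
  then p4 is forced to False.
For the remaining variables, p2 = True, p5 = False works.

p1 = T, p2 = T, p3 = T, p4 = F, p5 = F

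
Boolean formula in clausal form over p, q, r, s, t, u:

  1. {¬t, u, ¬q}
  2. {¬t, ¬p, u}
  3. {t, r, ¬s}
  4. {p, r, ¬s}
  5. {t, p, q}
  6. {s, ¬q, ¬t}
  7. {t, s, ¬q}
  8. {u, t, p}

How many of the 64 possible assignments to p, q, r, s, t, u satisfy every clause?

Case analysis on t and p:
  t=T, p=T: r free; 3 ways for (q,s,u) × 2^1 = 6.
  t=T, p=F: 7 of the 16 assignments to (q,r,s,u) work.
  t=F, p=T: u free; 4 ways for (q,r,s) × 2^1 = 8.
  t=F, p=F: remaining (q,r,s,u) ∈ {(T,T,T,T)} — 1.
Total: 6 + 7 + 8 + 1 = 22.

22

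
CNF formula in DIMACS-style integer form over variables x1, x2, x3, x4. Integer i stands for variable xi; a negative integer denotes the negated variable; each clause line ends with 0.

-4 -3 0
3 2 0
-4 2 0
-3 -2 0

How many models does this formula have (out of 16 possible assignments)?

6

Satisfying assignments:
  x1=0 x2=0 x3=1 x4=0
  x1=0 x2=1 x3=0 x4=0
  x1=0 x2=1 x3=0 x4=1
  x1=1 x2=0 x3=1 x4=0
  x1=1 x2=1 x3=0 x4=0
  x1=1 x2=1 x3=0 x4=1
That's 6 in total.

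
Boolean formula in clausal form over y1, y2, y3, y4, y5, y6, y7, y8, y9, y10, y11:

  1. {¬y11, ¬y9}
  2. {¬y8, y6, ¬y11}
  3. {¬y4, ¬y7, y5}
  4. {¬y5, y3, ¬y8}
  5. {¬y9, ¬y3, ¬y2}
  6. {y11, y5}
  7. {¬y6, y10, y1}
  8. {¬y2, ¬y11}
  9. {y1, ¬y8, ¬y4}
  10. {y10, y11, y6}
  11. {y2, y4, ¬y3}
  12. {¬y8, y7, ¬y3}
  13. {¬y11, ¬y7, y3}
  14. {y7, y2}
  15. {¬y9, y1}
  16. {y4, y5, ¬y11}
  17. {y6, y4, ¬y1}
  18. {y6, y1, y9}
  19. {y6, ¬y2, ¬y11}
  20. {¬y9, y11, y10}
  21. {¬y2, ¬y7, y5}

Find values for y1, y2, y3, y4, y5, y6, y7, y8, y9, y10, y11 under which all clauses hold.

y1=True  y2=True  y3=True  y4=True  y5=True  y6=True  y7=True  y8=False  y9=False  y10=True  y11=False

Pure literal: y8 appears only negated; assign y8 = False.
Pure literal: y10 appears only positively; assign y10 = True.
Branch on y1: take y1 = True.
Branch on y2: take y2 = True.
  then y11 is forced to False.
  then y5 is forced to True.
For the remaining variables, y3 = True, y4 = True, y6 = True, y7 = True, y9 = False works.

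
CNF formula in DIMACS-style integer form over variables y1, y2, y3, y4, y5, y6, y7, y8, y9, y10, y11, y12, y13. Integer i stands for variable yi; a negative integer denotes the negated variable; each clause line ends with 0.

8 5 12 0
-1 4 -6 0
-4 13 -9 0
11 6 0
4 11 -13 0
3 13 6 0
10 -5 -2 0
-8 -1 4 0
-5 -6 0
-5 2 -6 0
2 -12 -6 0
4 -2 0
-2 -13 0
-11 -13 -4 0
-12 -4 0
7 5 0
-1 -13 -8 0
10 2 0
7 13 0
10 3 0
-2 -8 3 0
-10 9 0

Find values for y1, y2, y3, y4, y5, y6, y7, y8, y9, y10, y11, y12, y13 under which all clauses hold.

y1=0, y2=0, y3=1, y4=0, y5=1, y6=0, y7=1, y8=0, y9=1, y10=1, y11=1, y12=0, y13=1

Pure literal: y1 appears only negated; assign y1 = False.
y3 occurs only positively in the remaining clauses — set y3 = True.
Try y2 = False.
  then y10 is forced to True.
  then y9 is forced to True.
Try y4 = False.
Set y5 = True and propagate.
  then y6 is forced to False.
  then y11 is forced to True.
For the remaining variables, y7 = True, y8 = False, y12 = False, y13 = True works.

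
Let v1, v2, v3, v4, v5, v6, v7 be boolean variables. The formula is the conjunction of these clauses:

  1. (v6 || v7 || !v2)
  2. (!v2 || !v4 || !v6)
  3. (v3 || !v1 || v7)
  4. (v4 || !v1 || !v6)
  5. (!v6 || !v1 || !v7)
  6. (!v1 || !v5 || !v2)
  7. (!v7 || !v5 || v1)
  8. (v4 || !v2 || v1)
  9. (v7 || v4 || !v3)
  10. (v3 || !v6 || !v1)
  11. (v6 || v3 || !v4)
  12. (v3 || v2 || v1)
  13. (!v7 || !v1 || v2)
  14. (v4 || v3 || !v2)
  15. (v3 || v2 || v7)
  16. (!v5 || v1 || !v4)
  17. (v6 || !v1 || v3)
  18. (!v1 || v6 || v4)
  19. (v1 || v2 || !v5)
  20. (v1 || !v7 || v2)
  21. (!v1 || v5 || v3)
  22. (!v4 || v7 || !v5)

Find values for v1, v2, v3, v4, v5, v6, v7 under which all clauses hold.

v1=T, v2=F, v3=T, v4=T, v5=F, v6=F, v7=F

Check each clause:
  1. (v6 || v7 || !v2) — !v2 is true.
  2. (!v4 || !v2 || !v6) — !v6 is true.
  3. (v3 || v7 || !v1) — v3 is true.
  4. (!v1 || v4 || !v6) — !v6 is true.
  5. (!v1 || !v7 || !v6) — !v7 is true.
  6. (!v2 || !v1 || !v5) — !v5 is true.
  7. (!v5 || !v7 || v1) — v1 is true.
  8. (!v2 || v1 || v4) — v1 is true.
  9. (!v3 || v7 || v4) — v4 is true.
  10. (!v1 || v3 || !v6) — !v6 is true.
  11. (v3 || v6 || !v4) — v3 is true.
  12. (v3 || v2 || v1) — v1 is true.
  13. (!v7 || v2 || !v1) — !v7 is true.
  14. (!v2 || v4 || v3) — v3 is true.
  15. (v3 || v7 || v2) — v3 is true.
  16. (!v4 || v1 || !v5) — v1 is true.
  17. (v3 || v6 || !v1) — v3 is true.
  18. (!v1 || v6 || v4) — v4 is true.
  19. (!v5 || v1 || v2) — v1 is true.
  20. (v1 || v2 || !v7) — !v7 is true.
  21. (v3 || !v1 || v5) — v3 is true.
  22. (!v5 || !v4 || v7) — !v5 is true.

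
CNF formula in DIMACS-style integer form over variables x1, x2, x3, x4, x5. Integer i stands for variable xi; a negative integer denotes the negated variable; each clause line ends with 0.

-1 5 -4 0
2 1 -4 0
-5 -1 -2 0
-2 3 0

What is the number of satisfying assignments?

Case analysis on x1 and x2:
  x1=1, x2=1: remaining (x3,x4,x5) ∈ {(1,0,0)} — 1.
  x1=1, x2=0: x3 free; 3 ways for (x4,x5) × 2^1 = 6.
  x1=0, x2=1: remaining (x3,x4,x5) ∈ {(1,0,0); (1,0,1); (1,1,0); (1,1,1)} — 4.
  x1=0, x2=0: remaining (x3,x4,x5) ∈ {(0,0,0); (0,0,1); (1,0,0); (1,0,1)} — 4.
Total: 1 + 6 + 4 + 4 = 15.

15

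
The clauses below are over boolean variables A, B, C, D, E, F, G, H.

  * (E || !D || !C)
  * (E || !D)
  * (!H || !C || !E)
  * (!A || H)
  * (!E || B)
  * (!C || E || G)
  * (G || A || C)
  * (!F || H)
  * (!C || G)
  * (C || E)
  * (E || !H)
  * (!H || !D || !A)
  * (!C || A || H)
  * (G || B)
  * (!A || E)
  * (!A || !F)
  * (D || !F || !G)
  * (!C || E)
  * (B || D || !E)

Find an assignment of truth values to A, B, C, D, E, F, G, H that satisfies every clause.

A=1, B=1, C=0, D=0, E=1, F=0, G=1, H=1

Check each clause:
  1. (E || !C || !D) — E is true.
  2. (E || !D) — !D is true.
  3. (!E || !C || !H) — !C is true.
  4. (!A || H) — H is true.
  5. (B || !E) — B is true.
  6. (!C || E || G) — E is true.
  7. (A || C || G) — A is true.
  8. (H || !F) — H is true.
  9. (!C || G) — !C is true.
  10. (C || E) — E is true.
  11. (!H || E) — E is true.
  12. (!A || !H || !D) — !D is true.
  13. (A || H || !C) — H is true.
  14. (G || B) — B is true.
  15. (E || !A) — E is true.
  16. (!F || !A) — !F is true.
  17. (D || !F || !G) — !F is true.
  18. (E || !C) — E is true.
  19. (D || B || !E) — B is true.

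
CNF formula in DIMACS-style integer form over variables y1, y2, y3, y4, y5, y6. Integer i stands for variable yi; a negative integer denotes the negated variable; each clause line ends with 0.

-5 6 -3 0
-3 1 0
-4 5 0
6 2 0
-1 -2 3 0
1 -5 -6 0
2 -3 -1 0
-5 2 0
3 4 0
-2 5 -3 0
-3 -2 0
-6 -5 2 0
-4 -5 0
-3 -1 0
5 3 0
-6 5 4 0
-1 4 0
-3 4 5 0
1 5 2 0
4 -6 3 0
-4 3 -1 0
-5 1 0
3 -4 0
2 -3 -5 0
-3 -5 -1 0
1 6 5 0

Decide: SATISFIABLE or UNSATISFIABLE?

UNSATISFIABLE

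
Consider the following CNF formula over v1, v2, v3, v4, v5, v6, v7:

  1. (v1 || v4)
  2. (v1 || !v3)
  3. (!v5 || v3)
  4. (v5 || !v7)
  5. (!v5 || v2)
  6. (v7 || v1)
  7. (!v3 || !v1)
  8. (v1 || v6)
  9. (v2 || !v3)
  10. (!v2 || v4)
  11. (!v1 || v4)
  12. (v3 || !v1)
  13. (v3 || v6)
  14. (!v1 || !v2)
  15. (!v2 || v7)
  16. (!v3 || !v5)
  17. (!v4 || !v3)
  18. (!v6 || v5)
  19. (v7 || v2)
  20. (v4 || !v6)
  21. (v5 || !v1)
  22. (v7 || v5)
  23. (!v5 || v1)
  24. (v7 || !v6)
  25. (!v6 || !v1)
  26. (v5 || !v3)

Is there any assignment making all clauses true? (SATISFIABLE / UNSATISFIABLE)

UNSATISFIABLE

v1 = True:
  propagation gives v3=False; an empty clause results — contradiction.
v1 = False:
  propagation gives v4=True, v3=False, v5=False, v7=False; an empty clause results — contradiction.
Every branch closes, so no satisfying assignment exists.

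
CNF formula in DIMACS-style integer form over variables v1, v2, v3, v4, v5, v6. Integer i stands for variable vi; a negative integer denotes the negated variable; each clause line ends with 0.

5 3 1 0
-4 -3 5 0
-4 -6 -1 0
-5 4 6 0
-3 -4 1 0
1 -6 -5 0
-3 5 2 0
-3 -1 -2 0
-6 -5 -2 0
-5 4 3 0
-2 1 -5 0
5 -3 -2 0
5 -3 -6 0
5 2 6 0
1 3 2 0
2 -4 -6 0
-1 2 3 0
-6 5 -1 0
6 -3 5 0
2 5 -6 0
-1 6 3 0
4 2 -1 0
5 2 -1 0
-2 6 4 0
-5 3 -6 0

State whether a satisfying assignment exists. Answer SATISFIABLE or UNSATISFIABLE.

SATISFIABLE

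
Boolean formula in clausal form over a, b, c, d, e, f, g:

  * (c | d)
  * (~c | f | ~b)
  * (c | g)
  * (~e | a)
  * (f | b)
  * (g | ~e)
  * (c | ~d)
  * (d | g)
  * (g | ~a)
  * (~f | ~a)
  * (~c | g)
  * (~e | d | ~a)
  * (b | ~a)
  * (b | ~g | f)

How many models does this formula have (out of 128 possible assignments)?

Satisfying assignments:
  a=0 b=0 c=1 d=0 e=0 f=1 g=1
  a=0 b=0 c=1 d=1 e=0 f=1 g=1
  a=0 b=1 c=1 d=0 e=0 f=1 g=1
  a=0 b=1 c=1 d=1 e=0 f=1 g=1
That's 4 in total.

4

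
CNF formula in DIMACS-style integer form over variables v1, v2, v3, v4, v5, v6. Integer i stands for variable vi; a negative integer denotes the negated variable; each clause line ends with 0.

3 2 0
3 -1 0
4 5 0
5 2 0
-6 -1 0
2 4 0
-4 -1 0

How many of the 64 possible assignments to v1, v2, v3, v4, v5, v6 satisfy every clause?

15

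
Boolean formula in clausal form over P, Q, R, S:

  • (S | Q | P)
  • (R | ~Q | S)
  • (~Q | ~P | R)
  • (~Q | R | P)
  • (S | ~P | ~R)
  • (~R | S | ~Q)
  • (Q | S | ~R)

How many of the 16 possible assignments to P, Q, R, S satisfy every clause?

The models are:
  P=F Q=F R=F S=T
  P=F Q=F R=T S=T
  P=F Q=T R=T S=T
  P=T Q=F R=F S=F
  P=T Q=F R=F S=T
  P=T Q=F R=T S=T
  P=T Q=T R=T S=T
Count: 7.

7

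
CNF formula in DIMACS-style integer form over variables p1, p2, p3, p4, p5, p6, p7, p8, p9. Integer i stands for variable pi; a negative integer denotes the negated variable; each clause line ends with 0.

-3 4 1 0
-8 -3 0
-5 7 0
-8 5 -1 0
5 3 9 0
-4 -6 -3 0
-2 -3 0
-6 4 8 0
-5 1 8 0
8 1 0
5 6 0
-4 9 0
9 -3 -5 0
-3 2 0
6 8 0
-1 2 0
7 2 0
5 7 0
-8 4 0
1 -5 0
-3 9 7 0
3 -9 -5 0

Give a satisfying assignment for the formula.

Pure literal: p7 appears only positively; assign p7 = True.
Set p1 = False and propagate.
  then p8 is forced to True.
  then p3 is forced to False.
  then p4 is forced to True.
  then p9 is forced to True.
  then p5 is forced to False.
  then p6 is forced to True.
p2 is now unconstrained; take p2 = True.
Every clause has at least one true literal under this assignment.

p1 = F, p2 = T, p3 = F, p4 = T, p5 = F, p6 = T, p7 = T, p8 = T, p9 = T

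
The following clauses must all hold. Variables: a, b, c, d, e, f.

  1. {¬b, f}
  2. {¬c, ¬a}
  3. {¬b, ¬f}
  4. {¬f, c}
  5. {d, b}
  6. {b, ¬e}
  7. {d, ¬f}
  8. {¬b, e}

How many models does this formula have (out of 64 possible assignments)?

4

The models are:
  a=0 b=0 c=0 d=1 e=0 f=0
  a=0 b=0 c=1 d=1 e=0 f=0
  a=0 b=0 c=1 d=1 e=0 f=1
  a=1 b=0 c=0 d=1 e=0 f=0
That's 4 in total.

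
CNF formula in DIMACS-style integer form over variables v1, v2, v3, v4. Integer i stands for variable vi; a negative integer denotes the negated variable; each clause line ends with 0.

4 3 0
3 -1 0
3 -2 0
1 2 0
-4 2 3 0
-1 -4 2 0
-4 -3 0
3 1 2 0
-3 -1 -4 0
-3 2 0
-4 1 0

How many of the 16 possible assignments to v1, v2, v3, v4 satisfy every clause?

2

The models are:
  v1=F v2=T v3=T v4=F
  v1=T v2=T v3=T v4=F
That's 2 in total.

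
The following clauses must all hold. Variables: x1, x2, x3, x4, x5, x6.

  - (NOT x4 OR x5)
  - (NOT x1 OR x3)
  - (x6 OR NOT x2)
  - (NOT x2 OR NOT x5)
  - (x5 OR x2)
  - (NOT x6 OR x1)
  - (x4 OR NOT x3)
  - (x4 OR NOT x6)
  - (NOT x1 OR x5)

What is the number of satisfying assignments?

Satisfying assignments:
  x1=F x2=F x3=F x4=F x5=T x6=F
  x1=F x2=F x3=F x4=T x5=T x6=F
  x1=F x2=F x3=T x4=T x5=T x6=F
  x1=T x2=F x3=T x4=T x5=T x6=F
  x1=T x2=F x3=T x4=T x5=T x6=T
Count: 5.

5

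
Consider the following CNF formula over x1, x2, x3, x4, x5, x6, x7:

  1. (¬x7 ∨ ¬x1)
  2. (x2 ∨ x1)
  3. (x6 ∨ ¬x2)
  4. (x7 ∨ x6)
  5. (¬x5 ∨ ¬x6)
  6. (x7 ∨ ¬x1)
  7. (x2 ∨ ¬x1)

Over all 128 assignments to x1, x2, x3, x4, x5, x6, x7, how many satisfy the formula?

8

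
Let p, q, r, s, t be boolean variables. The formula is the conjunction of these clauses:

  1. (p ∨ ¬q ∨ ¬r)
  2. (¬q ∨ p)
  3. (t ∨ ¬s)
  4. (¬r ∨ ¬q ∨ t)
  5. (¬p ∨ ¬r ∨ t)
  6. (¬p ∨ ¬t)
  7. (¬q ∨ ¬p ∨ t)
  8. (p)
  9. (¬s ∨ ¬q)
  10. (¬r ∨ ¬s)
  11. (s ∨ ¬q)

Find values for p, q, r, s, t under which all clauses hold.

The clause (p) is unit: p must be True.
The clause (¬t) is unit: t must be False.
The clause (¬s) is unit: s must be False.
The clause (¬r) is unit: r must be False.
The clause (¬q) is unit: q must be False.
Every clause has at least one true literal under this assignment.
Check each clause:
  1. (p ∨ ¬r ∨ ¬q) — p is true.
  2. (¬q ∨ p) — p is true.
  3. (t ∨ ¬s) — ¬s is true.
  4. (¬q ∨ ¬r ∨ t) — ¬r is true.
  5. (¬p ∨ ¬r ∨ t) — ¬r is true.
  6. (¬t ∨ ¬p) — ¬t is true.
  7. (¬p ∨ ¬q ∨ t) — ¬q is true.
  8. (p) — p is true.
  9. (¬s ∨ ¬q) — ¬s is true.
  10. (¬r ∨ ¬s) — ¬s is true.
  11. (¬q ∨ s) — ¬q is true.

p = T, q = F, r = F, s = F, t = F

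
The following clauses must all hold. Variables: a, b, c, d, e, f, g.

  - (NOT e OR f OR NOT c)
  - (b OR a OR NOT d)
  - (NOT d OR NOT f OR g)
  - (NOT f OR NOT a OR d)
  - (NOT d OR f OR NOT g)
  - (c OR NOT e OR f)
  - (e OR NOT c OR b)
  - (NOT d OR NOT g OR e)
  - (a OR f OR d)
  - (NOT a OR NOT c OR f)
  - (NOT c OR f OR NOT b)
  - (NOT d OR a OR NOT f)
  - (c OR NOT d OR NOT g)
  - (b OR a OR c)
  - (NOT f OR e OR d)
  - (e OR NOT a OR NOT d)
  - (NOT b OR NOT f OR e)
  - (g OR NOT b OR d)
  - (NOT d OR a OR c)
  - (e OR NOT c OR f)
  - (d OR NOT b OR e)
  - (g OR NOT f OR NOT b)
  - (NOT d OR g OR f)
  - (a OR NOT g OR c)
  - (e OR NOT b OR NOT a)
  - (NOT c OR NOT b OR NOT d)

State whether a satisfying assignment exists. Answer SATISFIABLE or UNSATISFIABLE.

Branch on a: take a = True.
The remaining clauses are satisfied by b = False, c = True, d = True, e = True, f = True, g = True.
Every clause has at least one true literal under this assignment.
So a = True  b = False  c = True  d = True  e = True  f = True  g = True is a satisfying assignment.

SATISFIABLE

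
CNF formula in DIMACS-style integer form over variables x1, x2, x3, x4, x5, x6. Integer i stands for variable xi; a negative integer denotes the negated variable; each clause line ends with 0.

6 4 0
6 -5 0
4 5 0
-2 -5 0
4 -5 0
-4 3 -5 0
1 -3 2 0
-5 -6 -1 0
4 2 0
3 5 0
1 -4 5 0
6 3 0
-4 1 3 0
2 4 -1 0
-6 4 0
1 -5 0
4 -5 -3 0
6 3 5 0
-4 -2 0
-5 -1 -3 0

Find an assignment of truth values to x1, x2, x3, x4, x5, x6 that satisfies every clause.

x1 = True, x2 = False, x3 = True, x4 = True, x5 = False, x6 = True

Check each clause:
  1. (x4 | x6) — x4 is true.
  2. (x6 | ~x5) — ~x5 is true.
  3. (x5 | x4) — x4 is true.
  4. (~x5 | ~x2) — ~x5 is true.
  5. (~x5 | x4) — ~x5 is true.
  6. (~x5 | ~x4 | x3) — x3 is true.
  7. (x1 | ~x3 | x2) — x1 is true.
  8. (~x5 | ~x6 | ~x1) — ~x5 is true.
  9. (x4 | x2) — x4 is true.
  10. (x5 | x3) — x3 is true.
  11. (x1 | ~x4 | x5) — x1 is true.
  12. (x6 | x3) — x3 is true.
  13. (x1 | x3 | ~x4) — x1 is true.
  14. (~x1 | x4 | x2) — x4 is true.
  15. (~x6 | x4) — x4 is true.
  16. (x1 | ~x5) — x1 is true.
  17. (~x3 | x4 | ~x5) — ~x5 is true.
  18. (x6 | x5 | x3) — x3 is true.
  19. (~x2 | ~x4) — ~x2 is true.
  20. (~x5 | ~x1 | ~x3) — ~x5 is true.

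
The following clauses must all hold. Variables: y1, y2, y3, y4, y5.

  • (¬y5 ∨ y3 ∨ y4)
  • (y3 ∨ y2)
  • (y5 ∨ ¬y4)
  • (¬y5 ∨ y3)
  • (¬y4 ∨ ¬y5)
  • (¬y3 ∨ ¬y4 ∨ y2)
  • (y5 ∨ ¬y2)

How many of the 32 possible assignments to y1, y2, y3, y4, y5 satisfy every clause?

The models are:
  y1=F y2=F y3=T y4=F y5=F
  y1=F y2=F y3=T y4=F y5=T
  y1=F y2=T y3=T y4=F y5=T
  y1=T y2=F y3=T y4=F y5=F
  y1=T y2=F y3=T y4=F y5=T
  y1=T y2=T y3=T y4=F y5=T
Count: 6.

6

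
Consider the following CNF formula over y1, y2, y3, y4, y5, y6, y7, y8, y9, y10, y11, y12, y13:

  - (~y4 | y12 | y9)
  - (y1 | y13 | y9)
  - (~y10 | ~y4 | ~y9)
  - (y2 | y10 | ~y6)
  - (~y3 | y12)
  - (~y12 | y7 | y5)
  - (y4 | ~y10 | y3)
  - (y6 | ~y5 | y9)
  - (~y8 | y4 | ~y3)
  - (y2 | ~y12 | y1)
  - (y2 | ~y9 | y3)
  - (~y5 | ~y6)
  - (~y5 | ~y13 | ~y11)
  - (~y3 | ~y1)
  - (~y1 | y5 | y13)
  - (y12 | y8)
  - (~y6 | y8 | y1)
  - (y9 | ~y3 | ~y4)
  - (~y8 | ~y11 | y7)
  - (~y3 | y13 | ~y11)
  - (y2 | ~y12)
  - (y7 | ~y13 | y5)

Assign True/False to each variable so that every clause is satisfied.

y1=T, y2=T, y3=F, y4=F, y5=T, y6=F, y7=F, y8=F, y9=T, y10=F, y11=F, y12=T, y13=F

y2 occurs only positively in the remaining clauses — set y2 = True.
Pure literal: y11 appears only negated; assign y11 = False.
Try y1 = True.
  then y3 is forced to False.
Branch on y4: take y4 = False.
  then y10 is forced to False.
Try y5 = True.
  then y6 is forced to False.
  then y9 is forced to True.
The remaining clauses are satisfied by y7 = False, y8 = False, y12 = True, y13 = False.
Every clause has at least one true literal under this assignment.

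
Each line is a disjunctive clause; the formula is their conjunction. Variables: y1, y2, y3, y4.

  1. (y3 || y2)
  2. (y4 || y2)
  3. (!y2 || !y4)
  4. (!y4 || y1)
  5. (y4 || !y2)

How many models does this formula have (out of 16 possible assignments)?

The models are:
  y1=1 y2=0 y3=1 y4=1
Count: 1.

1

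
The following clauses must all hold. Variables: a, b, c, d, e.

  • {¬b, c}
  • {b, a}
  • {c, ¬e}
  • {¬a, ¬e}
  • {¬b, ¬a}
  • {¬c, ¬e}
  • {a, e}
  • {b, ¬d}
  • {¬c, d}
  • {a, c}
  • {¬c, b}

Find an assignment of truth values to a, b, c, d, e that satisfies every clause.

a=T, b=F, c=F, d=F, e=F

Check each clause:
  1. {¬b, c} — ¬b is true.
  2. {b, a} — a is true.
  3. {c, ¬e} — ¬e is true.
  4. {¬a, ¬e} — ¬e is true.
  5. {¬a, ¬b} — ¬b is true.
  6. {¬c, ¬e} — ¬e is true.
  7. {e, a} — a is true.
  8. {¬d, b} — ¬d is true.
  9. {d, ¬c} — ¬c is true.
  10. {a, c} — a is true.
  11. {¬c, b} — ¬c is true.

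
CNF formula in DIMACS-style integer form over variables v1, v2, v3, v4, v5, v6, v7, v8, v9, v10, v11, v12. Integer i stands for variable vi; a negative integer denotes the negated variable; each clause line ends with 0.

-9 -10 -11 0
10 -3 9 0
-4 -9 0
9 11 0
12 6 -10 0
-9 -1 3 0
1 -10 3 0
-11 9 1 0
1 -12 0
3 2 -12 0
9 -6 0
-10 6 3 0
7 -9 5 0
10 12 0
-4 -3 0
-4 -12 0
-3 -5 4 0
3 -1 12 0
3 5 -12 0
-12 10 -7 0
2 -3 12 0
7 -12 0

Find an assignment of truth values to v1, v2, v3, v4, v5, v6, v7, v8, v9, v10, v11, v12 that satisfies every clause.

v1=True, v2=True, v3=True, v4=False, v5=False, v6=True, v7=True, v8=True, v9=True, v10=True, v11=False, v12=True

Pure literal: v2 appears only positively; assign v2 = True.
Set v1 = True and propagate.
For the remaining variables, v3 = True, v4 = False, v5 = False, v6 = True, v7 = True, v8 = True, v9 = True, v10 = True, v11 = False, v12 = True works.
Every clause has at least one true literal under this assignment.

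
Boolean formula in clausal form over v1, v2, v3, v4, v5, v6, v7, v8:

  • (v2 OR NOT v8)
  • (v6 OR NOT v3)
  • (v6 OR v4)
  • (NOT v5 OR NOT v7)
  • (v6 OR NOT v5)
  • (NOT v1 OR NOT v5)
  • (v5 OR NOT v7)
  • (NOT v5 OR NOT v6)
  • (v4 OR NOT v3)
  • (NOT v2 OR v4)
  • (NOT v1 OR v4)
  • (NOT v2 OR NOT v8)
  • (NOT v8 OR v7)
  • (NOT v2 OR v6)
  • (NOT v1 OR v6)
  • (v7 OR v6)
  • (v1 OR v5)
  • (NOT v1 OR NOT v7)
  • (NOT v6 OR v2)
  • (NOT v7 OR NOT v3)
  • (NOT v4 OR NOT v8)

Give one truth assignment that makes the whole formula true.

Pure literal: v8 appears only negated; assign v8 = False.
Try v1 = True.
  then v5 is forced to False.
  then v7 is forced to False.
  then v4 is forced to True.
  then v6 is forced to True.
  then v2 is forced to True.
v3 is now unconstrained; take v3 = True.

v1=T, v2=T, v3=T, v4=T, v5=F, v6=T, v7=F, v8=F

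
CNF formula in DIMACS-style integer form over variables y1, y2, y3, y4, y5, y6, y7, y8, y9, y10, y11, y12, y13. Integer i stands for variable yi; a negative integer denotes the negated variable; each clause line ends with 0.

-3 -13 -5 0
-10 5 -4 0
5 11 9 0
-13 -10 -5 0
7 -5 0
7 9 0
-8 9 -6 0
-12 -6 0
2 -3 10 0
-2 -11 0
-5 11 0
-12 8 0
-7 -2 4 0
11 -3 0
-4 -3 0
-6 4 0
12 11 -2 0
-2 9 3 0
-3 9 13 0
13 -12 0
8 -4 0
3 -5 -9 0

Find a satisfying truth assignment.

y1=T  y2=F  y3=F  y4=F  y5=F  y6=F  y7=T  y8=T  y9=F  y10=F  y11=T  y12=F  y13=F

Check each clause:
  1. (~y13 \/ ~y3 \/ ~y5) — ~y13 is true.
  2. (~y10 \/ y5 \/ ~y4) — ~y4 is true.
  3. (y5 \/ y11 \/ y9) — y11 is true.
  4. (~y10 \/ ~y13 \/ ~y5) — ~y13 is true.
  5. (~y5 \/ y7) — ~y5 is true.
  6. (y9 \/ y7) — y7 is true.
  7. (y9 \/ ~y6 \/ ~y8) — ~y6 is true.
  8. (~y6 \/ ~y12) — ~y6 is true.
  9. (y2 \/ ~y3 \/ y10) — ~y3 is true.
  10. (~y11 \/ ~y2) — ~y2 is true.
  11. (y11 \/ ~y5) — y11 is true.
  12. (y8 \/ ~y12) — y8 is true.
  13. (~y2 \/ ~y7 \/ y4) — ~y2 is true.
  14. (y11 \/ ~y3) — y11 is true.
  15. (~y3 \/ ~y4) — ~y4 is true.
  16. (~y6 \/ y4) — ~y6 is true.
  17. (~y2 \/ y12 \/ y11) — y11 is true.
  18. (~y2 \/ y3 \/ y9) — ~y2 is true.
  19. (~y3 \/ y9 \/ y13) — ~y3 is true.
  20. (y13 \/ ~y12) — ~y12 is true.
  21. (y8 \/ ~y4) — y8 is true.
  22. (y3 \/ ~y9 \/ ~y5) — ~y5 is true.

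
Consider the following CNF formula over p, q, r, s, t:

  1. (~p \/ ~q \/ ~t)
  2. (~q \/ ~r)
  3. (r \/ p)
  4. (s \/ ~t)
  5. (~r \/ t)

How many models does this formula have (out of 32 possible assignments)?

The models are:
  p=0 q=0 r=1 s=1 t=1
  p=1 q=0 r=0 s=0 t=0
  p=1 q=0 r=0 s=1 t=0
  p=1 q=0 r=0 s=1 t=1
  p=1 q=0 r=1 s=1 t=1
  p=1 q=1 r=0 s=0 t=0
  p=1 q=1 r=0 s=1 t=0
That's 7 in total.

7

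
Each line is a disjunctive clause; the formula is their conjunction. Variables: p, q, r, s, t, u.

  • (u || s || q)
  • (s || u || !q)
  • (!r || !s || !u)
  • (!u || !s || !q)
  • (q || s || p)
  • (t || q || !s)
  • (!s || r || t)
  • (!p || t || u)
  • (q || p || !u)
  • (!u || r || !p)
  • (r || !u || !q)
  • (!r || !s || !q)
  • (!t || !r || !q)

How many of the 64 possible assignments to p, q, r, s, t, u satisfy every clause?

Case analysis on q and s:
  q=T, s=T: remaining (p,r,t,u) ∈ {(F,F,T,F); (T,F,T,F)} — 2.
  q=T, s=F: remaining (p,r,t,u) ∈ {(F,T,F,T); (T,T,F,T)} — 2.
  q=F, s=T: remaining (p,r,t,u) ∈ {(F,F,T,F); (F,T,T,F); (T,F,T,F); (T,T,T,F)} — 4.
  q=F, s=F: remaining (p,r,t,u) ∈ {(T,T,F,T); (T,T,T,T)} — 2.
Total: 2 + 2 + 4 + 2 = 10.

10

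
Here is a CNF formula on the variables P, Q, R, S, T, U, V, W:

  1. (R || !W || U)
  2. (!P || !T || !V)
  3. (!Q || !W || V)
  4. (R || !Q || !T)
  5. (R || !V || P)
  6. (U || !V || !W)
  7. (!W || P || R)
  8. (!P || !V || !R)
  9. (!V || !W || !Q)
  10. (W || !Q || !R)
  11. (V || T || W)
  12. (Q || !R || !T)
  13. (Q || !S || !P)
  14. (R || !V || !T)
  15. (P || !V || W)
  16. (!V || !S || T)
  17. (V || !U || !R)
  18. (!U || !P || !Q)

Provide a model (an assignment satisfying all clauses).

S occurs only negated in the remaining clauses — set S = False.
Branch on P: take P = True.
Branch on Q: take Q = False.
Branch on R: take R = False.
For the remaining variables, T = True, U = False, V = False, W = False works.
Every clause has at least one true literal under this assignment.

P=T, Q=F, R=F, S=F, T=T, U=F, V=F, W=F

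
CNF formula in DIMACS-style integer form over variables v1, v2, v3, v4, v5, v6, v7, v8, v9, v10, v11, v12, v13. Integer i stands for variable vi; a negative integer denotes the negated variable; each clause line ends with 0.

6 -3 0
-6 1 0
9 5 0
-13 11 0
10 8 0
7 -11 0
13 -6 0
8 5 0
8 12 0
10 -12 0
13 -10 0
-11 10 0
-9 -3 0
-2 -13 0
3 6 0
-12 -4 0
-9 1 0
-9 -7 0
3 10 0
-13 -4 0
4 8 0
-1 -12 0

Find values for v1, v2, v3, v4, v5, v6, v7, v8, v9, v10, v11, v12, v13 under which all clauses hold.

v1=True  v2=False  v3=True  v4=False  v5=True  v6=True  v7=True  v8=True  v9=False  v10=True  v11=True  v12=False  v13=True

Pure literal: v2 appears only negated; assign v2 = False.
Pure literal: v5 appears only positively; assign v5 = True.
Try v1 = True.
  then v12 is forced to False.
  then v8 is forced to True.
Set v3 = True and propagate.
  then v6 is forced to True.
  then v13 is forced to True.
  then v11 is forced to True.
  then v7 is forced to True.
  then v10 is forced to True.
  then v9 is forced to False.
  then v4 is forced to False.
Every clause has at least one true literal under this assignment.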